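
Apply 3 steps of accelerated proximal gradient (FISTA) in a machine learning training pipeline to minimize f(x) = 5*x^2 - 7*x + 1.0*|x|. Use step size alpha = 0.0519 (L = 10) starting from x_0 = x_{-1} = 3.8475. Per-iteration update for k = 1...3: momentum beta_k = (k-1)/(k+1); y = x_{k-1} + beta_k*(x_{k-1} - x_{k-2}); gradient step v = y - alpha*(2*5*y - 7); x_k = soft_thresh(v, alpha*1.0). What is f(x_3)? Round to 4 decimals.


FISTA on f(x) = 5*x^2 - 7*x + 1.0*|x|
L = 10, alpha = 0.0519
Iteration 1: beta = 0.0, y = 3.8475 + 0.0*(3.8475 - 3.8475) = 3.8475
  grad(y) = 31.475, v = y - alpha*grad = 2.2139
  prox(v) = soft_thresh(2.2139, 0.0519) = 2.162
Iteration 2: beta = 0.3333, y = 2.162 + 0.3333*(2.162 - 3.8475) = 1.6002
  grad(y) = 9.0023, v = y - alpha*grad = 1.133
  prox(v) = soft_thresh(1.133, 0.0519) = 1.0811
Iteration 3: beta = 0.5, y = 1.0811 + 0.5*(1.0811 - 2.162) = 0.5406
  grad(y) = -1.5936, v = y - alpha*grad = 0.6233
  prox(v) = soft_thresh(0.6233, 0.0519) = 0.5714
f(x_3) = 5*0.5714^2 - 7*0.5714 + 1.0*|0.5714| = -1.7959


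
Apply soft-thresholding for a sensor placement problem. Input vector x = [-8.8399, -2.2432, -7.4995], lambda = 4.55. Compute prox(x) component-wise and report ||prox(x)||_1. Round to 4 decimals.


Soft-thresholding with lambda = 4.55:
prox(-8.8399) = sign(-8.8399)*max(|-8.8399| - 4.55, 0) = -4.2899
prox(-2.2432) = sign(-2.2432)*max(|-2.2432| - 4.55, 0) = 0.0
prox(-7.4995) = sign(-7.4995)*max(|-7.4995| - 4.55, 0) = -2.9495
prox(x) = [-4.2899, 0.0, -2.9495]
||prox(x)||_1 = 4.2899 + 0.0 + 2.9495 = 7.2394


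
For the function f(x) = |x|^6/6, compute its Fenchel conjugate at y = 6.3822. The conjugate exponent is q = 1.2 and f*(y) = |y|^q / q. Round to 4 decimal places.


The conjugate exponent q satisfies 1/p + 1/q = 1.
p = 6, so q = 6/(6 - 1) = 1.2
|y|^q = 6.3822^1.2 = 9.2462
f*(6.3822) = 9.2462 / 1.2 = 7.7052


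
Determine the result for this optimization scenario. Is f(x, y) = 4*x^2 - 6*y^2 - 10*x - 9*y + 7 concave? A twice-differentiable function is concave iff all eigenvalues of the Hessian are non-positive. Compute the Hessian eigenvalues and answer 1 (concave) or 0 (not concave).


The Hessian of f(x,y) = 4*x^2 - 6*y^2 - 10*x - 9*y + 7 is:
H = [[8, 0], [0, -12]]
Trace = 8 - 12 = -4
Determinant = 8*-12 - (0)^2 = -96
Discriminant = (-4)^2 - 4*-96 = 400.0
Eigenvalues: lambda_1 = -12.0, lambda_2 = 8.0
The function is not concave.

0


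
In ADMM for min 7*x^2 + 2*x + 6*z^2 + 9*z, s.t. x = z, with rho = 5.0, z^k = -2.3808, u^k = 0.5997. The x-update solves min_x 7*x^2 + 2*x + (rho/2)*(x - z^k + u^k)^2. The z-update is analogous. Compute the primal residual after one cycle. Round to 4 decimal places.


ADMM iteration with rho = 5.0, z^k = -2.3808, u^k = 0.5997
Step 1: x-update.
Minimize 7*x^2 + 2*x + (5.0/2)*(x + 2.3808 + 0.5997)^2
FOC: (2*7 + 5.0)*x = -2 + 5.0*(-2.3808 - 0.5997)
x^{k+1} = -0.8896
Step 2: z-update.
Minimize 6*z^2 + 9*z + (5.0/2)*(-0.8896 - z + 0.5997)^2
FOC: (2*6 + 5.0)*z = -9 + 5.0*(-0.8896 + 0.5997)
z^{k+1} = -0.6147
Step 3: u-update.
u^{k+1} = 0.5997 - 0.8896 + 0.6147 = 0.3248
Step 4: Primal residual = |-0.8896 + 0.6147| = 0.2749


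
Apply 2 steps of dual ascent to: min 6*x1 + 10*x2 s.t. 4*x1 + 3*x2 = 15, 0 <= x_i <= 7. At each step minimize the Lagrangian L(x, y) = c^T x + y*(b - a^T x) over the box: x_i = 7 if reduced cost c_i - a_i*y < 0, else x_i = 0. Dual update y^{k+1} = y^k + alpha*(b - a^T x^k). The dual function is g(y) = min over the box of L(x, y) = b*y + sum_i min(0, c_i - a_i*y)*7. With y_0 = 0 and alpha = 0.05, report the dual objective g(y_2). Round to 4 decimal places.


Dual ascent for LP: min 6*x1 + 10*x2, 4*x1 + 3*x2 = 15, 0 <= x_i <= 7
Step 1: y^k = 0.0, reduced costs: (6.0, 10.0)
  x^k = (0.0, 0.0), subgradient = b - a^T x = 15.0
  y^{k+1} = 0.0 + 0.05*15.0 = 0.75
Step 2: y^k = 0.75, reduced costs: (3.0, 7.75)
  x^k = (0.0, 0.0), subgradient = b - a^T x = 15.0
  y^{k+1} = 0.75 + 0.05*15.0 = 1.5
Dual objective at y_2 = 1.5: reduced costs (0.0, 5.5), box minimizer x = (0.0, 0.0)
g(y_2) = b*y + (c1 - a1*y)*x1 + (c2 - a2*y)*x2 = 15*1.5 + 0.0*0.0 + 5.5*0.0 = 22.5 + 0.0 + 0.0 = 22.5


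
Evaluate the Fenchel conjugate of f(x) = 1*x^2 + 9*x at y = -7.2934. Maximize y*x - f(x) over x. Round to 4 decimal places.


f*(y) = sup_x {y*x - a*x^2 - b*x} = sup_x {(y-b)*x - a*x^2}
FOC: (y - b) - 2a*x = 0 => x* = (y - b)/(2a)
x* = (-7.2934 - 9)/(2*1) = -8.1467
f*(-7.2934) = (y-b)^2/(4a) = (-7.2934 - 9)^2/(4*1)
= 265.4749/4 = 66.3687


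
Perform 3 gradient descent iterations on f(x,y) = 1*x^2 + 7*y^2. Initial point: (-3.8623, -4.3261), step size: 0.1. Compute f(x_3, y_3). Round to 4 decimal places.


Gradient descent on f(x,y) = 1*x^2 + 7*y^2.
Starting point: (-3.8623, -4.3261), alpha = 0.1
Step 1: grad_x = 2*1*-3.8623 = -7.7246, grad_y = 2*7*-4.3261 = -60.5654
  x_1 = -3.8623 - 0.1*-7.7246 = -3.0898
  y_1 = -4.3261 - 0.1*-60.5654 = 1.7304
Step 2: grad_x = 2*1*-3.0898 = -6.1797, grad_y = 2*7*1.7304 = 24.2262
  x_2 = -3.0898 - 0.1*-6.1797 = -2.4719
  y_2 = 1.7304 - 0.1*24.2262 = -0.6922
Step 3: grad_x = 2*1*-2.4719 = -4.9437, grad_y = 2*7*-0.6922 = -9.6905
  x_3 = -2.4719 - 0.1*-4.9437 = -1.9775
  y_3 = -0.6922 - 0.1*-9.6905 = 0.2769
f(-1.9775, 0.2769) = 1*(-1.9775)^2 + 7*0.2769^2 = 4.4471


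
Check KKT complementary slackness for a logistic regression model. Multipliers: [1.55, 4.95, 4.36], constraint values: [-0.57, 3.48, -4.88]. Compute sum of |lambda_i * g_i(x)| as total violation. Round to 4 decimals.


KKT complementary slackness check:
lambda_1 * g_1 = 1.55 * -0.57 = -0.8835
lambda_2 * g_2 = 4.95 * 3.48 = 17.226
lambda_3 * g_3 = 4.36 * -4.88 = -21.2768
Total violation = 0.8835 + 17.226 + 21.2768 = 39.3863


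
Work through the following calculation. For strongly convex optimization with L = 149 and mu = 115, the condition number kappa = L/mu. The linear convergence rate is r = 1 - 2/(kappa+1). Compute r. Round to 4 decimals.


Step 1: Compute the condition number.
kappa = L/mu = 149/115 = 1.2957
Step 2: Compute the convergence rate.
r = 1 - 2/(kappa + 1) = 1 - 2*mu/(L + mu) = (L - mu)/(L + mu) = 34/264 = 0.1288


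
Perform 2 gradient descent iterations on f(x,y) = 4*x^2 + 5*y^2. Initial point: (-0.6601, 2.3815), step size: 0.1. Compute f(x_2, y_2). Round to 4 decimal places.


Gradient descent on f(x,y) = 4*x^2 + 5*y^2.
Starting point: (-0.6601, 2.3815), alpha = 0.1
Step 1: grad_x = 2*4*-0.6601 = -5.2808, grad_y = 2*5*2.3815 = 23.815
  x_1 = -0.6601 - 0.1*-5.2808 = -0.132
  y_1 = 2.3815 - 0.1*23.815 = 0.0
Step 2: grad_x = 2*4*-0.132 = -1.0562, grad_y = 2*5*0.0 = 0.0
  x_2 = -0.132 - 0.1*-1.0562 = -0.0264
  y_2 = 0.0 - 0.1*0.0 = 0.0
f(-0.0264, 0.0) = 4*(-0.0264)^2 + 5*0.0^2 = 0.0028


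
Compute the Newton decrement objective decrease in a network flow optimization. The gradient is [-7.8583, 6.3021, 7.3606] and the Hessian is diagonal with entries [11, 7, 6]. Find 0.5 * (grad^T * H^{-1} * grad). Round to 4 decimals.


Step 1: H is diagonal, so H^(-1) * g = [-0.7144, 0.9003, 1.2268].
Step 2: g^T H^(-1) g = sum_i g_i^2 / H_ii
  = (-7.8583)^2/11 + (6.3021)^2/7 + (7.3606)^2/6
  = 5.6139 + 5.6738 + 9.0297 = 20.3174
Step 3: Objective decrease = 0.5 * g^T H^(-1) g = 10.1587


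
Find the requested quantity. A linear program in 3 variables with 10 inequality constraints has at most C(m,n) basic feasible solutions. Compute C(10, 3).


Each vertex corresponds to some choice of n active constraints out of m, so the number of vertices is at most C(m, n) = m! / (n!(m-n)!).
m = 10, n = 3
Numerator: 10 * 9 * 8
Denominator: 3! = 6
C(10, 3) = 120


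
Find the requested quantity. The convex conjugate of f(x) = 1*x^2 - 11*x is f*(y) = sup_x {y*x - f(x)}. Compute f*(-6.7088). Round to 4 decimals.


f*(y) = sup_x {y*x - a*x^2 - b*x} = sup_x {(y-b)*x - a*x^2}
FOC: (y - b) - 2a*x = 0 => x* = (y - b)/(2a)
x* = (-6.7088 + 11)/(2*1) = 2.1456
f*(-6.7088) = (y-b)^2/(4a) = (-6.7088 + 11)^2/(4*1)
= 18.4144/4 = 4.6036


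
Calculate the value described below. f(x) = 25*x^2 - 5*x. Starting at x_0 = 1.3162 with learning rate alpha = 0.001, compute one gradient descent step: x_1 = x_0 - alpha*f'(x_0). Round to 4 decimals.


We compute the gradient at x_0 and apply the update.
f'(x) = 50*x - 5
f'(1.3162) = 50*1.3162 - 5 = 60.81
x_1 = 1.3162 - 0.001*60.81 = 1.2554


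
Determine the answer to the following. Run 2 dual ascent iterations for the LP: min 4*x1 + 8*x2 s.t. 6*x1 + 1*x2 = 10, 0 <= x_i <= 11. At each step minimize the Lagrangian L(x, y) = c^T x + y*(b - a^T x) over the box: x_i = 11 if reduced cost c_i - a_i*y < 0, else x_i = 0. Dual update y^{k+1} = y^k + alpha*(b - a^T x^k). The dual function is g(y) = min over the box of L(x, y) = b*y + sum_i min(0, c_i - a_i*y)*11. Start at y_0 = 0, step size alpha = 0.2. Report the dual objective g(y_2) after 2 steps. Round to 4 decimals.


Dual ascent for LP: min 4*x1 + 8*x2, 6*x1 + 1*x2 = 10, 0 <= x_i <= 11
Step 1: y^k = 0.0, reduced costs: (4.0, 8.0)
  x^k = (0.0, 0.0), subgradient = b - a^T x = 10.0
  y^{k+1} = 0.0 + 0.2*10.0 = 2.0
Step 2: y^k = 2.0, reduced costs: (-8.0, 6.0)
  x^k = (11.0, 0.0), subgradient = b - a^T x = -56.0
  y^{k+1} = 2.0 + 0.2*-56.0 = -9.2
Dual objective at y_2 = -9.2: reduced costs (59.2, 17.2), box minimizer x = (0.0, 0.0)
g(y_2) = b*y + (c1 - a1*y)*x1 + (c2 - a2*y)*x2 = 10*(-9.2) + 59.2*0.0 + 17.2*0.0 = -92.0 + 0.0 + 0.0 = -92.0


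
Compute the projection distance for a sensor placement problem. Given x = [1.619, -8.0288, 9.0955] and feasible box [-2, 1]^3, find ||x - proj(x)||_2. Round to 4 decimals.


Project each component onto [-2, 1].
clip(1.619) = 1.0, clip(-8.0288) = -2.0, clip(9.0955) = 1.0
Projection = [1.0, -2.0, 1.0]
Squared diffs: [0.3832, 36.3464, 65.5371]
Distance = sqrt(102.2667) = 10.1127


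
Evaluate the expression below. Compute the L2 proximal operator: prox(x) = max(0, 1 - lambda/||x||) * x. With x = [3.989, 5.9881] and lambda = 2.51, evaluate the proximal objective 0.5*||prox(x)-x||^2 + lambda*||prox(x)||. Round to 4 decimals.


Step 1: Compute ||x||.
||x|| = 7.1951
Step 2: Compute scaling factor.
scale = max(0, 1 - 2.51/7.1951) = 0.6512
Step 3: prox(x) = [2.5974, 3.8992]
||prox(x)|| = 4.6851
Step 4: Proximal objective.
0.5*||prox-x||^2 = 3.1501
lambda*||prox|| = 11.7596
Total = 14.9097


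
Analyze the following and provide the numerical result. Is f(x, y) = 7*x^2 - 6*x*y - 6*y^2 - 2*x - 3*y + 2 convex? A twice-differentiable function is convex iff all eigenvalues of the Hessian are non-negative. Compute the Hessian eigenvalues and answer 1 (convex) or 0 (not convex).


The Hessian of f(x,y) = 7*x^2 - 6*x*y - 6*y^2 - 2*x - 3*y + 2 is:
H = [[14, -6], [-6, -12]]
Trace = 14 - 12 = 2
Determinant = 14*-12 - (-6)^2 = -204
Discriminant = (2)^2 - 4*-204 = 820.0
Eigenvalues: lambda_1 = -13.3178, lambda_2 = 15.3178
The function is not convex.

0


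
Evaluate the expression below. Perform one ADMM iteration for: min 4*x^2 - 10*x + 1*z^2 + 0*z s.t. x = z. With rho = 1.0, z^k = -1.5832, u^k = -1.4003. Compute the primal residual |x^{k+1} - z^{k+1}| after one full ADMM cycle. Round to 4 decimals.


ADMM iteration with rho = 1.0, z^k = -1.5832, u^k = -1.4003
Step 1: x-update.
Minimize 4*x^2 - 10*x + (1.0/2)*(x + 1.5832 - 1.4003)^2
FOC: (2*4 + 1.0)*x = 10 + 1.0*(-1.5832 + 1.4003)
x^{k+1} = 1.0908
Step 2: z-update.
Minimize 1*z^2 + 0*z + (1.0/2)*(1.0908 - z - 1.4003)^2
FOC: (2*1 + 1.0)*z = 0 + 1.0*(1.0908 - 1.4003)
z^{k+1} = -0.1032
Step 3: u-update.
u^{k+1} = -1.4003 + 1.0908 + 0.1032 = -0.2063
Step 4: Primal residual = |1.0908 + 0.1032| = 1.194


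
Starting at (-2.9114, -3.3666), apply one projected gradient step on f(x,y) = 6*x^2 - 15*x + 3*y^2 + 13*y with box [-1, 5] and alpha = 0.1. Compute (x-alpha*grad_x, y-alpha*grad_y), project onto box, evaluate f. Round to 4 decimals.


Step 1: Compute gradient at (-2.9114, -3.3666).
grad_x = 2*6*-2.9114 - 15 = -49.9368
grad_y = 2*3*-3.3666 + 13 = -7.1996
Step 2: Gradient step.
x_raw = -2.9114 - 0.1*-49.9368 = 2.0823
y_raw = -3.3666 - 0.1*-7.1996 = -2.6466
Step 3: Project onto [-1, 5].
x_proj = clip(2.0823) = 2.0823
y_proj = clip(-2.6466) = -1.0
Step 4: Evaluate f.
f(2.0823, -1.0) = -15.2189


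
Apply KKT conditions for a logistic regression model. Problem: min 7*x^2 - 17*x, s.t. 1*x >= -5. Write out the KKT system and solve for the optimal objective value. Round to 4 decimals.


Step 1: Try lambda = 0 (constraint inactive).
Stationarity: 2*7*x - 17 = 0
x* = 17/(2*7) = 17/14 = 1.2143 (rounded; the exact value 17/14 is used below)
Check constraint: 1*1.2143 = 1.2143 >= -5 -- satisfied.
Step 2: Compute optimal value.
f(x*) = 7*(17/14)^2 - 17*(17/14) = -10.3214


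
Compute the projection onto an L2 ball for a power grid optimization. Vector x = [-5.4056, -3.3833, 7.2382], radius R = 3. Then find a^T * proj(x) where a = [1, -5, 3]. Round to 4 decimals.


Step 1: Compute ||x|| (intermediates to 6 decimals).
||x|| = sqrt((-5.4056)^2 + (-3.3833)^2 + 7.2382^2) = 9.646697
Step 2: Project.
Since ||x|| > R, scale = R/||x|| = 3/9.646697 = 0.310987, proj(x) = scale * x
proj(x) = [-1.681071, -1.052162, 2.250986]
Step 3: Dot product.
a^T * proj(x) = 1*(-1.681071) - 5*(-1.052162) + 3*2.250986 = 10.3327


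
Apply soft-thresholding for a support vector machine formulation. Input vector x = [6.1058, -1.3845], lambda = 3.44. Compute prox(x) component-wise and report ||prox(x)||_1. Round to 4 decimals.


Soft-thresholding with lambda = 3.44:
prox(6.1058) = sign(6.1058)*max(|6.1058| - 3.44, 0) = 2.6658
prox(-1.3845) = sign(-1.3845)*max(|-1.3845| - 3.44, 0) = 0.0
prox(x) = [2.6658, 0.0]
||prox(x)||_1 = 2.6658 + 0.0 = 2.6658


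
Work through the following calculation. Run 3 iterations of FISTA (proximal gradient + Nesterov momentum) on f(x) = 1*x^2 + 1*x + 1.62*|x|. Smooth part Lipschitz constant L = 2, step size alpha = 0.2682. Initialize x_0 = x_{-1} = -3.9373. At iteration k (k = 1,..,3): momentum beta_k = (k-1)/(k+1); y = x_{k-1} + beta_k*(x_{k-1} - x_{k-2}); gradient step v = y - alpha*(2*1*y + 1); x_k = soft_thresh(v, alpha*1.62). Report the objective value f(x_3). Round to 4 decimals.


FISTA on f(x) = 1*x^2 + 1*x + 1.62*|x|
L = 2, alpha = 0.2682
Iteration 1: beta = 0.0, y = -3.9373 + 0.0*(-3.9373 + 3.9373) = -3.9373
  grad(y) = -6.8746, v = y - alpha*grad = -2.0935
  prox(v) = soft_thresh(-2.0935, 0.4345) = -1.659
Iteration 2: beta = 0.3333, y = -1.659 + 0.3333*(-1.659 + 3.9373) = -0.8996
  grad(y) = -0.7993, v = y - alpha*grad = -0.6853
  prox(v) = soft_thresh(-0.6853, 0.4345) = -0.2508
Iteration 3: beta = 0.5, y = -0.2508 + 0.5*(-0.2508 + 1.659) = 0.4533
  grad(y) = 1.9067, v = y - alpha*grad = -0.058
  prox(v) = soft_thresh(-0.058, 0.4345) = 0.0
f(x_3) = 1*0.0^2 + 1*0.0 + 1.62*|0.0| = 0.0


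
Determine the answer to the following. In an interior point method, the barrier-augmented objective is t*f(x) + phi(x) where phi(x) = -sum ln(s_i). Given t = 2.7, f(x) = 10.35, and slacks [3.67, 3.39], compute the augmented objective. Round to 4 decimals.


Step 1: Compute log-barrier.
ln values: [1.3002, 1.2208]
phi = -(1.3002 + 1.2208) = -2.521
Step 2: Compute augmented objective.
t*f(x) = 2.7*10.35 = 27.945
Total = 27.945 - 2.521 = 25.424


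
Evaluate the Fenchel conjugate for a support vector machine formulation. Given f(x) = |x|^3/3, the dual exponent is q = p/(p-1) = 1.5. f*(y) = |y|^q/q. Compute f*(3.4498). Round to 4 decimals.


The conjugate exponent q satisfies 1/p + 1/q = 1.
p = 3, so q = 3/(3 - 1) = 1.5
|y|^q = 3.4498^1.5 = 6.4075
f*(3.4498) = 6.4075 / 1.5 = 4.2717


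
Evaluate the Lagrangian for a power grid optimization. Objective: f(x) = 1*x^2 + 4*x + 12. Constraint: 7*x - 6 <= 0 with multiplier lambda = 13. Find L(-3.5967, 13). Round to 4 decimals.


Step 1: Evaluate f(x).
f(-3.5967) = 1*(-3.5967)^2 + 4*(-3.5967) + 12 = 10.5495
Step 2: Evaluate g(x).
g(-3.5967) = 7*-3.5967 - 6 = -31.1769
Step 3: Compute Lagrangian.
L = 10.5495 + 13*-31.1769 = -394.7502


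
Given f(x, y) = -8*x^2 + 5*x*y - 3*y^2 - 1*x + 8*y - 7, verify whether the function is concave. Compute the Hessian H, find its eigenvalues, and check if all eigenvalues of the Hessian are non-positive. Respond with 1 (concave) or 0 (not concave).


The Hessian of f(x,y) = -8*x^2 + 5*x*y - 3*y^2 - 1*x + 8*y - 7 is:
H = [[-16, 5], [5, -6]]
Trace = -16 - 6 = -22
Determinant = -16*-6 - (5)^2 = 71
Discriminant = (-22)^2 - 4*71 = 200.0
Eigenvalues: lambda_1 = -18.0711, lambda_2 = -3.9289
The function is concave.

1


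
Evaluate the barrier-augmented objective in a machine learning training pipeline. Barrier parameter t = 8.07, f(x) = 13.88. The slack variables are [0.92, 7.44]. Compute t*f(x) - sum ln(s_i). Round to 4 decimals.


Step 1: Compute log-barrier.
ln values: [-0.0834, 2.0069]
phi = -(-0.0834 + 2.0069) = -1.9235
Step 2: Compute augmented objective.
t*f(x) = 8.07*13.88 = 112.0116
Total = 112.0116 - 1.9235 = 110.0881


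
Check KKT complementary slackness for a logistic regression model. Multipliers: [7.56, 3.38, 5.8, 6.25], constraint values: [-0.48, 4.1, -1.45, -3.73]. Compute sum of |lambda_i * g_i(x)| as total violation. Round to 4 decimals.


KKT complementary slackness check:
lambda_1 * g_1 = 7.56 * -0.48 = -3.6288
lambda_2 * g_2 = 3.38 * 4.1 = 13.858
lambda_3 * g_3 = 5.8 * -1.45 = -8.41
lambda_4 * g_4 = 6.25 * -3.73 = -23.3125
Total violation = 3.6288 + 13.858 + 8.41 + 23.3125 = 49.2093


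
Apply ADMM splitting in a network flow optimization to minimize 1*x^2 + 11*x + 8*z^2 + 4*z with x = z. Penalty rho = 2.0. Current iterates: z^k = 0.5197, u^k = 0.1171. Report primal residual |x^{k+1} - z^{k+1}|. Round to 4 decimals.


ADMM iteration with rho = 2.0, z^k = 0.5197, u^k = 0.1171
Step 1: x-update.
Minimize 1*x^2 + 11*x + (2.0/2)*(x - 0.5197 + 0.1171)^2
FOC: (2*1 + 2.0)*x = -11 + 2.0*(0.5197 - 0.1171)
x^{k+1} = -2.5487
Step 2: z-update.
Minimize 8*z^2 + 4*z + (2.0/2)*(-2.5487 - z + 0.1171)^2
FOC: (2*8 + 2.0)*z = -4 + 2.0*(-2.5487 + 0.1171)
z^{k+1} = -0.4924
Step 3: u-update.
u^{k+1} = 0.1171 - 2.5487 + 0.4924 = -1.9392
Step 4: Primal residual = |-2.5487 + 0.4924| = 2.0563


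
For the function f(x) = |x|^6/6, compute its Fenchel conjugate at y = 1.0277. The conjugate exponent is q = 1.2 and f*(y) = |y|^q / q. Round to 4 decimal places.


The conjugate exponent q satisfies 1/p + 1/q = 1.
p = 6, so q = 6/(6 - 1) = 1.2
|y|^q = 1.0277^1.2 = 1.0333
f*(1.0277) = 1.0333 / 1.2 = 0.8611


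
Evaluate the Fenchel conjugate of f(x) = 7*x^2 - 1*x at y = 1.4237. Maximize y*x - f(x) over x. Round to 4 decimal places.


f*(y) = sup_x {y*x - a*x^2 - b*x} = sup_x {(y-b)*x - a*x^2}
FOC: (y - b) - 2a*x = 0 => x* = (y - b)/(2a)
x* = (1.4237 + 1)/(2*7) = 0.1731
f*(1.4237) = (y-b)^2/(4a) = (1.4237 + 1)^2/(4*7)
= 5.8743/28 = 0.2098


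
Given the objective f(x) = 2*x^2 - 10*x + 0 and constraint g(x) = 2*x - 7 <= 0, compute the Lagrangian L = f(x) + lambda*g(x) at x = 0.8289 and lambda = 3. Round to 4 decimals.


Step 1: Evaluate f(x).
f(0.8289) = 2*0.8289^2 - 10*0.8289 + 0 = -6.9148
Step 2: Evaluate g(x).
g(0.8289) = 2*0.8289 - 7 = -5.3422
Step 3: Compute Lagrangian.
L = -6.9148 + 3*-5.3422 = -22.9414


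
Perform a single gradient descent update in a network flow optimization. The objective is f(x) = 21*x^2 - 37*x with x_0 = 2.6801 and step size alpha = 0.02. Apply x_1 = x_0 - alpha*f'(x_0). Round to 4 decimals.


We compute the gradient at x_0 and apply the update.
f'(x) = 42*x - 37
f'(2.6801) = 42*2.6801 - 37 = 75.5642
x_1 = 2.6801 - 0.02*75.5642 = 1.1688


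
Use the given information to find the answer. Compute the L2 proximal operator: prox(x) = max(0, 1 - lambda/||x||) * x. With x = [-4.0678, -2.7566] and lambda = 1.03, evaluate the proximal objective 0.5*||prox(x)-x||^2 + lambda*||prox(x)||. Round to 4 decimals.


Step 1: Compute ||x||.
||x|| = 4.9138
Step 2: Compute scaling factor.
scale = max(0, 1 - 1.03/4.9138) = 0.7904
Step 3: prox(x) = [-3.2151, -2.1788]
||prox(x)|| = 3.8838
Step 4: Proximal objective.
0.5*||prox-x||^2 = 0.5305
lambda*||prox|| = 4.0003
Total = 4.5308


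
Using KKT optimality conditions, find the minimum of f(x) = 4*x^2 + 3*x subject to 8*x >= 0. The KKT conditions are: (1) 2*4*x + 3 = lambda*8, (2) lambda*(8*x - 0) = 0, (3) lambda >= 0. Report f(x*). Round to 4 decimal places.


Step 1: Try lambda = 0 (constraint inactive).
x_unc = -3/(2*4) = -0.375
Check: 8*-0.375 = -3.0 < 0 -- violated!
Step 2: Constraint must be active: 8*x = 0
x* = 0/8 = 0.0
lambda = (2*4*0.0 + 3)/8 = 0.375
Step 3: Compute optimal value.
f(x*) = 4*0.0^2 + 3*0.0 = 0.0


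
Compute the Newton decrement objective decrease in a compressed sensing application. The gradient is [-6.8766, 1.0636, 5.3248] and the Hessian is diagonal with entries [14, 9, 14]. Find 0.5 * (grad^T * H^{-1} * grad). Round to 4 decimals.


Step 1: H is diagonal, so H^(-1) * g = [-0.4912, 0.1182, 0.3803].
Step 2: g^T H^(-1) g = sum_i g_i^2 / H_ii
  = (-6.8766)^2/14 + (1.0636)^2/9 + (5.3248)^2/14
  = 3.3777 + 0.1257 + 2.0252 = 5.5286
Step 3: Objective decrease = 0.5 * g^T H^(-1) g = 2.7643


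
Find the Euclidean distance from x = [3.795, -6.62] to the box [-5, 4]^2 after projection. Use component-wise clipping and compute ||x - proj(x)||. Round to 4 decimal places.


Project each component onto [-5, 4].
clip(3.795) = 3.795, clip(-6.62) = -5.0
Projection = [3.795, -5.0]
Squared diffs: [0.0, 2.6244]
Distance = sqrt(2.6244) = 1.62


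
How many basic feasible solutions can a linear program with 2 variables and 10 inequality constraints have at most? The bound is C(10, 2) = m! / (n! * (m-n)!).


Each vertex corresponds to some choice of n active constraints out of m, so the number of vertices is at most C(m, n) = m! / (n!(m-n)!).
m = 10, n = 2
Numerator: 10 * 9
Denominator: 2! = 2
C(10, 2) = 45


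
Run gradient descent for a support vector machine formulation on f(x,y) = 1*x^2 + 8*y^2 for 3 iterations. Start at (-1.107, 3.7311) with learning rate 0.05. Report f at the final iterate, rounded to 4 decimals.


Gradient descent on f(x,y) = 1*x^2 + 8*y^2.
Starting point: (-1.107, 3.7311), alpha = 0.05
Step 1: grad_x = 2*1*-1.107 = -2.214, grad_y = 2*8*3.7311 = 59.6976
  x_1 = -1.107 - 0.05*-2.214 = -0.9963
  y_1 = 3.7311 - 0.05*59.6976 = 0.7462
Step 2: grad_x = 2*1*-0.9963 = -1.9926, grad_y = 2*8*0.7462 = 11.9395
  x_2 = -0.9963 - 0.05*-1.9926 = -0.8967
  y_2 = 0.7462 - 0.05*11.9395 = 0.1492
Step 3: grad_x = 2*1*-0.8967 = -1.7933, grad_y = 2*8*0.1492 = 2.3879
  x_3 = -0.8967 - 0.05*-1.7933 = -0.807
  y_3 = 0.1492 - 0.05*2.3879 = 0.0298
f(-0.807, 0.0298) = 1*(-0.807)^2 + 8*0.0298^2 = 0.6584


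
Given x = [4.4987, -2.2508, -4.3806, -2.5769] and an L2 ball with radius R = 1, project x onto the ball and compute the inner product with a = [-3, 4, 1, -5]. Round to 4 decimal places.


Step 1: Compute ||x|| (intermediates to 6 decimals).
||x|| = sqrt(4.4987^2 + (-2.2508)^2 + (-4.3806)^2 + (-2.5769)^2) = 7.150837
Step 2: Project.
Since ||x|| > R, scale = R/||x|| = 1/7.150837 = 0.139844, proj(x) = scale * x
proj(x) = [0.629116, -0.314761, -0.612601, -0.360364]
Step 3: Dot product.
a^T * proj(x) = -3*0.629116 + 4*(-0.314761) + 1*(-0.612601) - 5*(-0.360364) = -1.9572


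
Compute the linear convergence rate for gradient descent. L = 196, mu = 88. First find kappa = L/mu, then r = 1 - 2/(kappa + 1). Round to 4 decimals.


Step 1: Compute the condition number.
kappa = L/mu = 196/88 = 2.2273
Step 2: Compute the convergence rate.
r = 1 - 2/(kappa + 1) = 1 - 2*mu/(L + mu) = (L - mu)/(L + mu) = 108/284 = 0.3803


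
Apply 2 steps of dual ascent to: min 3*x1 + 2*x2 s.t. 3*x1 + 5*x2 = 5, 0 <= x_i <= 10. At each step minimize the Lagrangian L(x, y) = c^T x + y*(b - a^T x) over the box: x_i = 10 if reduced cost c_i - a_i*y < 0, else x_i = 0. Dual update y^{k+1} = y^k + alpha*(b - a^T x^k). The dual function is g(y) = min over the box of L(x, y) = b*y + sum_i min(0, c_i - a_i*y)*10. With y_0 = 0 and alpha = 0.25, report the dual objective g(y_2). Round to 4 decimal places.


Dual ascent for LP: min 3*x1 + 2*x2, 3*x1 + 5*x2 = 5, 0 <= x_i <= 10
Step 1: y^k = 0.0, reduced costs: (3.0, 2.0)
  x^k = (0.0, 0.0), subgradient = b - a^T x = 5.0
  y^{k+1} = 0.0 + 0.25*5.0 = 1.25
Step 2: y^k = 1.25, reduced costs: (-0.75, -4.25)
  x^k = (10.0, 10.0), subgradient = b - a^T x = -75.0
  y^{k+1} = 1.25 + 0.25*-75.0 = -17.5
Dual objective at y_2 = -17.5: reduced costs (55.5, 89.5), box minimizer x = (0.0, 0.0)
g(y_2) = b*y + (c1 - a1*y)*x1 + (c2 - a2*y)*x2 = 5*(-17.5) + 55.5*0.0 + 89.5*0.0 = -87.5 + 0.0 + 0.0 = -87.5


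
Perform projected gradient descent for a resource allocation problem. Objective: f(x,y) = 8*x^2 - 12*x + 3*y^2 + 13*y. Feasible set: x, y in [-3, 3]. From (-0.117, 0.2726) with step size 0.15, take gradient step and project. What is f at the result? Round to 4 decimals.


Step 1: Compute gradient at (-0.117, 0.2726).
grad_x = 2*8*-0.117 - 12 = -13.872
grad_y = 2*3*0.2726 + 13 = 14.6356
Step 2: Gradient step.
x_raw = -0.117 - 0.15*-13.872 = 1.9638
y_raw = 0.2726 - 0.15*14.6356 = -1.9227
Step 3: Project onto [-3, 3].
x_proj = clip(1.9638) = 1.9638
y_proj = clip(-1.9227) = -1.9227
Step 4: Evaluate f.
f(1.9638, -1.9227) = -6.6183


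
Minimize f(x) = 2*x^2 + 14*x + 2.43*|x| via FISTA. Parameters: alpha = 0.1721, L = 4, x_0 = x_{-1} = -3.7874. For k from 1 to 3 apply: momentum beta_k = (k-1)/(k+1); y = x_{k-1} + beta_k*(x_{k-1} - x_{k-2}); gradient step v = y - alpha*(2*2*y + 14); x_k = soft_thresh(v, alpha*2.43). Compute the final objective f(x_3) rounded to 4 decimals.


FISTA on f(x) = 2*x^2 + 14*x + 2.43*|x|
L = 4, alpha = 0.1721
Iteration 1: beta = 0.0, y = -3.7874 + 0.0*(-3.7874 + 3.7874) = -3.7874
  grad(y) = -1.1496, v = y - alpha*grad = -3.5896
  prox(v) = soft_thresh(-3.5896, 0.4182) = -3.1714
Iteration 2: beta = 0.3333, y = -3.1714 + 0.3333*(-3.1714 + 3.7874) = -2.966
  grad(y) = 2.136, v = y - alpha*grad = -3.3336
  prox(v) = soft_thresh(-3.3336, 0.4182) = -2.9154
Iteration 3: beta = 0.5, y = -2.9154 + 0.5*(-2.9154 + 3.1714) = -2.7874
  grad(y) = 2.8503, v = y - alpha*grad = -3.278
  prox(v) = soft_thresh(-3.278, 0.4182) = -2.8598
f(x_3) = 2*(-2.8598)^2 + 14*(-2.8598) + 2.43*|-2.8598| = -16.731


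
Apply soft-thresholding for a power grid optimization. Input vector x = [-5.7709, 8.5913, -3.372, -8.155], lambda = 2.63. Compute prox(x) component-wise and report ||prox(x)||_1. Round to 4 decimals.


Soft-thresholding with lambda = 2.63:
prox(-5.7709) = sign(-5.7709)*max(|-5.7709| - 2.63, 0) = -3.1409
prox(8.5913) = sign(8.5913)*max(|8.5913| - 2.63, 0) = 5.9613
prox(-3.372) = sign(-3.372)*max(|-3.372| - 2.63, 0) = -0.742
prox(-8.155) = sign(-8.155)*max(|-8.155| - 2.63, 0) = -5.525
prox(x) = [-3.1409, 5.9613, -0.742, -5.525]
||prox(x)||_1 = 3.1409 + 5.9613 + 0.742 + 5.525 = 15.3692


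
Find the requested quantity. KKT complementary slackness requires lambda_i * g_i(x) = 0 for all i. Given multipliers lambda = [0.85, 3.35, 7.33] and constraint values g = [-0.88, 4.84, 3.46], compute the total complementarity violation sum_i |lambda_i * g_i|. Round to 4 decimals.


KKT complementary slackness check:
lambda_1 * g_1 = 0.85 * -0.88 = -0.748
lambda_2 * g_2 = 3.35 * 4.84 = 16.214
lambda_3 * g_3 = 7.33 * 3.46 = 25.3618
Total violation = 0.748 + 16.214 + 25.3618 = 42.3238


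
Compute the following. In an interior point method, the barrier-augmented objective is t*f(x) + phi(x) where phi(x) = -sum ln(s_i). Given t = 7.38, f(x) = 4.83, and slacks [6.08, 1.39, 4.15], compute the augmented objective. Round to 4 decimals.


Step 1: Compute log-barrier.
ln values: [1.805, 0.3293, 1.4231]
phi = -(1.805 + 0.3293 + 1.4231) = -3.5574
Step 2: Compute augmented objective.
t*f(x) = 7.38*4.83 = 35.6454
Total = 35.6454 - 3.5574 = 32.088


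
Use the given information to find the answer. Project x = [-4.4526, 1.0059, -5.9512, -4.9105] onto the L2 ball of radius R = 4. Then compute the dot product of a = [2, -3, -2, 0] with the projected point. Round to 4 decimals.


Step 1: Compute ||x|| (intermediates to 6 decimals).
||x|| = sqrt((-4.4526)^2 + 1.0059^2 + (-5.9512)^2 + (-4.9105)^2) = 8.96478
Step 2: Project.
Since ||x|| > R, scale = R/||x|| = 4/8.96478 = 0.446191, proj(x) = scale * x
proj(x) = [-1.98671, 0.448824, -2.655372, -2.191021]
Step 3: Dot product.
a^T * proj(x) = 2*(-1.98671) - 3*0.448824 - 2*(-2.655372) + 0*(-2.191021) = -0.0091


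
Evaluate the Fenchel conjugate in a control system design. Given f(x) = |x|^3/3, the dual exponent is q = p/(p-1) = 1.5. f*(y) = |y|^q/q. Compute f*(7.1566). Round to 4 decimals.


The conjugate exponent q satisfies 1/p + 1/q = 1.
p = 3, so q = 3/(3 - 1) = 1.5
|y|^q = 7.1566^1.5 = 19.1452
f*(7.1566) = 19.1452 / 1.5 = 12.7635


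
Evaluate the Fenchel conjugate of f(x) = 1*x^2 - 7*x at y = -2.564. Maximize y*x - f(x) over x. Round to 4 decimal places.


f*(y) = sup_x {y*x - a*x^2 - b*x} = sup_x {(y-b)*x - a*x^2}
FOC: (y - b) - 2a*x = 0 => x* = (y - b)/(2a)
x* = (-2.564 + 7)/(2*1) = 2.218
f*(-2.564) = (y-b)^2/(4a) = (-2.564 + 7)^2/(4*1)
= 19.6781/4 = 4.9195


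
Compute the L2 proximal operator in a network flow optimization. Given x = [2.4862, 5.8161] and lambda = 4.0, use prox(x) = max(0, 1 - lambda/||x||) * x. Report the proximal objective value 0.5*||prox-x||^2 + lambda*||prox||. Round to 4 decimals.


Step 1: Compute ||x||.
||x|| = 6.3252
Step 2: Compute scaling factor.
scale = max(0, 1 - 4.0/6.3252) = 0.3676
Step 3: prox(x) = [0.914, 2.1381]
||prox(x)|| = 2.3252
Step 4: Proximal objective.
0.5*||prox-x||^2 = 8.0
lambda*||prox|| = 9.3008
Total = 17.3008


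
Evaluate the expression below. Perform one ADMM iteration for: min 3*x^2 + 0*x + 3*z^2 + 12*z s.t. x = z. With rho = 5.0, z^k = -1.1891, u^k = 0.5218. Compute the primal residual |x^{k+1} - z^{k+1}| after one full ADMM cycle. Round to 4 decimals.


ADMM iteration with rho = 5.0, z^k = -1.1891, u^k = 0.5218
Step 1: x-update.
Minimize 3*x^2 + 0*x + (5.0/2)*(x + 1.1891 + 0.5218)^2
FOC: (2*3 + 5.0)*x = 0 + 5.0*(-1.1891 - 0.5218)
x^{k+1} = -0.7777
Step 2: z-update.
Minimize 3*z^2 + 12*z + (5.0/2)*(-0.7777 - z + 0.5218)^2
FOC: (2*3 + 5.0)*z = -12 + 5.0*(-0.7777 + 0.5218)
z^{k+1} = -1.2072
Step 3: u-update.
u^{k+1} = 0.5218 - 0.7777 + 1.2072 = 0.9513
Step 4: Primal residual = |-0.7777 + 1.2072| = 0.4295


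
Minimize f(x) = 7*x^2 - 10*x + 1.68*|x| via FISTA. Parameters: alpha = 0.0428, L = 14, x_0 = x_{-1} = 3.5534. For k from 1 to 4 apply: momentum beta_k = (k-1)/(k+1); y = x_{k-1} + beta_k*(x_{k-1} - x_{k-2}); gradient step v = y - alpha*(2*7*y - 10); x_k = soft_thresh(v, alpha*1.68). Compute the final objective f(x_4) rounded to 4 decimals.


FISTA on f(x) = 7*x^2 - 10*x + 1.68*|x|
L = 14, alpha = 0.0428
Iteration 1: beta = 0.0, y = 3.5534 + 0.0*(3.5534 - 3.5534) = 3.5534
  grad(y) = 39.7476, v = y - alpha*grad = 1.8522
  prox(v) = soft_thresh(1.8522, 0.0719) = 1.7803
Iteration 2: beta = 0.3333, y = 1.7803 + 0.3333*(1.7803 - 3.5534) = 1.1893
  grad(y) = 6.6497, v = y - alpha*grad = 0.9047
  prox(v) = soft_thresh(0.9047, 0.0719) = 0.8328
Iteration 3: beta = 0.5, y = 0.8328 + 0.5*(0.8328 - 1.7803) = 0.359
  grad(y) = -4.9743, v = y - alpha*grad = 0.5719
  prox(v) = soft_thresh(0.5719, 0.0719) = 0.5
Iteration 4: beta = 0.6, y = 0.5 + 0.6*(0.5 - 0.8328) = 0.3003
  grad(y) = -5.7957, v = y - alpha*grad = 0.5484
  prox(v) = soft_thresh(0.5484, 0.0719) = 0.4765
f(x_4) = 7*0.4765^2 - 10*0.4765 + 1.68*|0.4765| = -2.375


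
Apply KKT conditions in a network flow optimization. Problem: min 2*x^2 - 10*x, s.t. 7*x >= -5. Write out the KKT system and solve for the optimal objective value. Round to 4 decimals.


Step 1: Try lambda = 0 (constraint inactive).
Stationarity: 2*2*x - 10 = 0
x* = 10/(2*2) = 2.5
Check constraint: 7*2.5 = 17.5 >= -5 -- satisfied.
Step 2: Compute optimal value.
f(x*) = 2*2.5^2 - 10*2.5 = -12.5


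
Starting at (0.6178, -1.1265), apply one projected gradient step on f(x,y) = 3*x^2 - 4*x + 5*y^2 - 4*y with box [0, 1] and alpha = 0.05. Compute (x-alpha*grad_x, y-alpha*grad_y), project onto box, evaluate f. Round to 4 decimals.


Step 1: Compute gradient at (0.6178, -1.1265).
grad_x = 2*3*0.6178 - 4 = -0.2932
grad_y = 2*5*-1.1265 - 4 = -15.265
Step 2: Gradient step.
x_raw = 0.6178 - 0.05*-0.2932 = 0.6325
y_raw = -1.1265 - 0.05*-15.265 = -0.3633
Step 3: Project onto [0, 1].
x_proj = clip(0.6325) = 0.6325
y_proj = clip(-0.3633) = 0.0
Step 4: Evaluate f.
f(0.6325, 0.0) = -1.3298


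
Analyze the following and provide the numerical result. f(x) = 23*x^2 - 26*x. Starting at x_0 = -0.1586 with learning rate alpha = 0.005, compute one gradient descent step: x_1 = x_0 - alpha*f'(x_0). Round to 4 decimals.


We compute the gradient at x_0 and apply the update.
f'(x) = 46*x - 26
f'(-0.1586) = 46*-0.1586 - 26 = -33.2956
x_1 = -0.1586 - 0.005*-33.2956 = 0.0079


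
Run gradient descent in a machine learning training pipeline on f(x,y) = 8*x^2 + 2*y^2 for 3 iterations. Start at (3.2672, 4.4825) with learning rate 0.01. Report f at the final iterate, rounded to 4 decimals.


Gradient descent on f(x,y) = 8*x^2 + 2*y^2.
Starting point: (3.2672, 4.4825), alpha = 0.01
Step 1: grad_x = 2*8*3.2672 = 52.2752, grad_y = 2*2*4.4825 = 17.93
  x_1 = 3.2672 - 0.01*52.2752 = 2.7444
  y_1 = 4.4825 - 0.01*17.93 = 4.3032
Step 2: grad_x = 2*8*2.7444 = 43.9112, grad_y = 2*2*4.3032 = 17.2128
  x_2 = 2.7444 - 0.01*43.9112 = 2.3053
  y_2 = 4.3032 - 0.01*17.2128 = 4.1311
Step 3: grad_x = 2*8*2.3053 = 36.8854, grad_y = 2*2*4.1311 = 16.5243
  x_3 = 2.3053 - 0.01*36.8854 = 1.9365
  y_3 = 4.1311 - 0.01*16.5243 = 3.9658
f(1.9365, 3.9658) = 8*1.9365^2 + 2*3.9658^2 = 61.4553


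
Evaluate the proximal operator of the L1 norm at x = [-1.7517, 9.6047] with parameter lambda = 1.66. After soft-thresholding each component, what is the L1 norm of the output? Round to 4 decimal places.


Soft-thresholding with lambda = 1.66:
prox(-1.7517) = sign(-1.7517)*max(|-1.7517| - 1.66, 0) = -0.0917
prox(9.6047) = sign(9.6047)*max(|9.6047| - 1.66, 0) = 7.9447
prox(x) = [-0.0917, 7.9447]
||prox(x)||_1 = 0.0917 + 7.9447 = 8.0364


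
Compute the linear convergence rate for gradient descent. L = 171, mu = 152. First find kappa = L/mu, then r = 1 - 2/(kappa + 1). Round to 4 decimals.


Step 1: Compute the condition number.
kappa = L/mu = 171/152 = 1.125
Step 2: Compute the convergence rate.
r = 1 - 2/(kappa + 1) = 1 - 2*mu/(L + mu) = (L - mu)/(L + mu) = 19/323 = 0.0588


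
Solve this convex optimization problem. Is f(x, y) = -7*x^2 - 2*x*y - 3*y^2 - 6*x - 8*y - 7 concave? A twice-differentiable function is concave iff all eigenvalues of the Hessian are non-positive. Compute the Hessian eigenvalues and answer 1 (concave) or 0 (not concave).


The Hessian of f(x,y) = -7*x^2 - 2*x*y - 3*y^2 - 6*x - 8*y - 7 is:
H = [[-14, -2], [-2, -6]]
Trace = -14 - 6 = -20
Determinant = -14*-6 - (-2)^2 = 80
Discriminant = (-20)^2 - 4*80 = 80.0
Eigenvalues: lambda_1 = -14.4721, lambda_2 = -5.5279
The function is concave.

1


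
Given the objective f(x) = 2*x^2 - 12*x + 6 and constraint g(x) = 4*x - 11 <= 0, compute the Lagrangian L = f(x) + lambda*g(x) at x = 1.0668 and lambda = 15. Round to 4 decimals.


Step 1: Evaluate f(x).
f(1.0668) = 2*1.0668^2 - 12*1.0668 + 6 = -4.5255
Step 2: Evaluate g(x).
g(1.0668) = 4*1.0668 - 11 = -6.7328
Step 3: Compute Lagrangian.
L = -4.5255 + 15*-6.7328 = -105.5175


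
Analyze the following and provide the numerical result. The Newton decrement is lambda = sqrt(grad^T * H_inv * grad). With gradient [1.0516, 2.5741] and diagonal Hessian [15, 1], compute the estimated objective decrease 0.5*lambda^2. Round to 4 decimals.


Step 1: H is diagonal, so H^(-1) * g = [0.0701, 2.5741].
Step 2: g^T H^(-1) g = sum_i g_i^2 / H_ii
  = (1.0516)^2/15 + (2.5741)^2/1
  = 0.0737 + 6.626 = 6.6997
Step 3: Objective decrease = 0.5 * g^T H^(-1) g = 3.3499


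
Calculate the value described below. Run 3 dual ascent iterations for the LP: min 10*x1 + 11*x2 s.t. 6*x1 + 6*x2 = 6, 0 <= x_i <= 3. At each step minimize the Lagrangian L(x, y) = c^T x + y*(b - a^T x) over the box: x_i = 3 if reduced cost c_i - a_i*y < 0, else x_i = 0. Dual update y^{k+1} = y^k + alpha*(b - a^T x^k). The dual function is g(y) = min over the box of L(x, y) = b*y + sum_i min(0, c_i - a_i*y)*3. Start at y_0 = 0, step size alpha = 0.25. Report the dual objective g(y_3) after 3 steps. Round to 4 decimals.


Dual ascent for LP: min 10*x1 + 11*x2, 6*x1 + 6*x2 = 6, 0 <= x_i <= 3
Step 1: y^k = 0.0, reduced costs: (10.0, 11.0)
  x^k = (0.0, 0.0), subgradient = b - a^T x = 6.0
  y^{k+1} = 0.0 + 0.25*6.0 = 1.5
Step 2: y^k = 1.5, reduced costs: (1.0, 2.0)
  x^k = (0.0, 0.0), subgradient = b - a^T x = 6.0
  y^{k+1} = 1.5 + 0.25*6.0 = 3.0
Step 3: y^k = 3.0, reduced costs: (-8.0, -7.0)
  x^k = (3.0, 3.0), subgradient = b - a^T x = -30.0
  y^{k+1} = 3.0 + 0.25*-30.0 = -4.5
Dual objective at y_3 = -4.5: reduced costs (37.0, 38.0), box minimizer x = (0.0, 0.0)
g(y_3) = b*y + (c1 - a1*y)*x1 + (c2 - a2*y)*x2 = 6*(-4.5) + 37.0*0.0 + 38.0*0.0 = -27.0 + 0.0 + 0.0 = -27.0


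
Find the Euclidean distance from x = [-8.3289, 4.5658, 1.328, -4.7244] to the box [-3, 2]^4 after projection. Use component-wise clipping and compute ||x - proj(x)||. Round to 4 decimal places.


Project each component onto [-3, 2].
clip(-8.3289) = -3.0, clip(4.5658) = 2.0, clip(1.328) = 1.328, clip(-4.7244) = -3.0
Projection = [-3.0, 2.0, 1.328, -3.0]
Squared diffs: [28.3972, 6.5833, 0.0, 2.9736]
Distance = sqrt(37.9541) = 6.1607


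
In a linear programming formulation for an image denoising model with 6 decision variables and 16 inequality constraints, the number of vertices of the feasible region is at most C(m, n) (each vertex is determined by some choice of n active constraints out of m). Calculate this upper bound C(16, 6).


Each vertex corresponds to some choice of n active constraints out of m, so the number of vertices is at most C(m, n) = m! / (n!(m-n)!).
m = 16, n = 6
Numerator: 16 * 15 * 14 * 13 * 12 * 11
Denominator: 6! = 720
C(16, 6) = 8008


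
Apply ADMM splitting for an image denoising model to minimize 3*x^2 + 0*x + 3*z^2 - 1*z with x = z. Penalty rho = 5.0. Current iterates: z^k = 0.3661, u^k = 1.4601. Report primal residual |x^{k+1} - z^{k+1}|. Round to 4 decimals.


ADMM iteration with rho = 5.0, z^k = 0.3661, u^k = 1.4601
Step 1: x-update.
Minimize 3*x^2 + 0*x + (5.0/2)*(x - 0.3661 + 1.4601)^2
FOC: (2*3 + 5.0)*x = 0 + 5.0*(0.3661 - 1.4601)
x^{k+1} = -0.4973
Step 2: z-update.
Minimize 3*z^2 - 1*z + (5.0/2)*(-0.4973 - z + 1.4601)^2
FOC: (2*3 + 5.0)*z = 1 + 5.0*(-0.4973 + 1.4601)
z^{k+1} = 0.5286
Step 3: u-update.
u^{k+1} = 1.4601 - 0.4973 - 0.5286 = 0.4343
Step 4: Primal residual = |-0.4973 - 0.5286| = 1.0258


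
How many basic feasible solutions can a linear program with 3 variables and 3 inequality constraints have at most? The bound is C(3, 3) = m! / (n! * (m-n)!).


Each vertex corresponds to some choice of n active constraints out of m, so the number of vertices is at most C(m, n) = m! / (n!(m-n)!).
m = 3, n = 3
Numerator: 3 * 2 * 1
Denominator: 3! = 6
C(3, 3) = 1


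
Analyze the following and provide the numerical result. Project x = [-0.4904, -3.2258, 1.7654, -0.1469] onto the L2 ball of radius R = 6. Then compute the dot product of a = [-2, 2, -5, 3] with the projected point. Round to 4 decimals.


Step 1: Compute ||x|| (intermediates to 6 decimals).
||x|| = sqrt((-0.4904)^2 + (-3.2258)^2 + 1.7654^2 + (-0.1469)^2) = 3.712748
Step 2: Project.
Since ||x|| <= R, proj = x (no scaling needed).
proj(x) = [-0.4904, -3.2258, 1.7654, -0.1469]
Step 3: Dot product.
a^T * proj(x) = -2*(-0.4904) + 2*(-3.2258) - 5*1.7654 + 3*(-0.1469) = -14.7385


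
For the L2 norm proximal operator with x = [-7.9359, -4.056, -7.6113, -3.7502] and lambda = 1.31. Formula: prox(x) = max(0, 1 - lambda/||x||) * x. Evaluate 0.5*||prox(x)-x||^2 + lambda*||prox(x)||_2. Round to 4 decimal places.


Step 1: Compute ||x||.
||x|| = 12.3055
Step 2: Compute scaling factor.
scale = max(0, 1 - 1.31/12.3055) = 0.8935
Step 3: prox(x) = [-7.0911, -3.6242, -6.801, -3.351]
||prox(x)|| = 10.9955
Step 4: Proximal objective.
0.5*||prox-x||^2 = 0.8581
lambda*||prox|| = 14.4041
Total = 15.2622


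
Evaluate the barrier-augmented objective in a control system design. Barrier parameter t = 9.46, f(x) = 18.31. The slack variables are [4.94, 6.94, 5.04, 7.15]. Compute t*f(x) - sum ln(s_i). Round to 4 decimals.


Step 1: Compute log-barrier.
ln values: [1.5974, 1.9373, 1.6174, 1.9671]
phi = -(1.5974 + 1.9373 + 1.6174 + 1.9671) = -7.1192
Step 2: Compute augmented objective.
t*f(x) = 9.46*18.31 = 173.2126
Total = 173.2126 - 7.1192 = 166.0934
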